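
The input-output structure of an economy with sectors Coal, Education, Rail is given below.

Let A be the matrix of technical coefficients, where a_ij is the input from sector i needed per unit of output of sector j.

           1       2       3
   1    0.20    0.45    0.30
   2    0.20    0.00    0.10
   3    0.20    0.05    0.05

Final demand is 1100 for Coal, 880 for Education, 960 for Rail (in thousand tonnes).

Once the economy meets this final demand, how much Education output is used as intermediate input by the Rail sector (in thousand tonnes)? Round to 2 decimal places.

z_23 = 171.60

I − A =
  [   0.80    -0.45    -0.30]
  [  -0.20     1.00    -0.10]
  [  -0.20    -0.05     0.95]
Cofactors of I−A, C_ij = (−1)^(i+j)·(minor ij) (rows/columns in the sector order above):
  C_11 = (1.00)(0.95) − (-0.10)(-0.05) = 0.9450
  C_12 = −[(-0.20)(0.95) − (-0.10)(-0.20)] = 0.2100
  C_13 = (-0.20)(-0.05) − (1.00)(-0.20) = 0.2100
  C_21 = −[(-0.45)(0.95) − (-0.30)(-0.05)] = 0.4425
  C_22 = (0.80)(0.95) − (-0.30)(-0.20) = 0.7000
  C_23 = −[(0.80)(-0.05) − (-0.45)(-0.20)] = 0.1300
  C_31 = (-0.45)(-0.10) − (-0.30)(1.00) = 0.3450
  C_32 = −[(0.80)(-0.10) − (-0.30)(-0.20)] = 0.1400
  C_33 = (0.80)(1.00) − (-0.45)(-0.20) = 0.7100
det(I−A) = Σ_j (I−A)_1j·C_1j = (0.80)(0.9450) + (-0.45)(0.2100) + (-0.30)(0.2100) = 0.5985
adj(I−A) = Cᵀ =
  [ 0.9450   0.4425   0.3450]
  [ 0.2100   0.7000   0.1400]
  [ 0.2100   0.1300   0.7100]
(I − A)⁻¹ = adj(I−A) / det(I−A) ≈
  [   1.5789     0.7393     0.5764]
  [   0.3509     1.1696     0.2339]
  [   0.3509     0.2172     1.1863]
First solve x = (I − A)⁻¹ d = adj(I−A)·d / det(I−A); in particular x_3 = (0.2100·1100 + 0.1300·880 + 0.7100·960) / 0.5985 = 1027.00 / 0.5985 ≈ 1715.9566.
Intermediate flow from 2 to 3: z_23 = a_23 · x_3 = 0.10 × 1027.00 / 0.5985 = 102.70 / 0.5985 ≈ 171.60.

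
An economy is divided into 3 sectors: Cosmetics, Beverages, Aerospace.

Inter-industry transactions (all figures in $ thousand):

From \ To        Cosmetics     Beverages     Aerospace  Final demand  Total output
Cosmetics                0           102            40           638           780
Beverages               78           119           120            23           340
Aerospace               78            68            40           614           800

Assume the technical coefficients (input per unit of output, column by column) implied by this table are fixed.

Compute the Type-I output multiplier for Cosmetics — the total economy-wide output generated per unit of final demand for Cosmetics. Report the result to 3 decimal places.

Technical coefficients a_ij = z_ij / X_j:
  a_11 = 0/780 = 0.00, a_21 = 78/780 = 0.10, a_31 = 78/780 = 0.10
  a_12 = 102/340 = 0.30, a_22 = 119/340 = 0.35, a_32 = 68/340 = 0.20
  a_13 = 40/800 = 0.05, a_23 = 120/800 = 0.15, a_33 = 40/800 = 0.05
I − A =
  [   1.00    -0.30    -0.05]
  [  -0.10     0.65    -0.15]
  [  -0.10    -0.20     0.95]
Cofactors of I−A, C_ij = (−1)^(i+j)·(minor ij) (rows/columns in the sector order above):
  C_11 = (0.65)(0.95) − (-0.15)(-0.20) = 0.5875
  C_12 = −[(-0.10)(0.95) − (-0.15)(-0.10)] = 0.1100
  C_13 = (-0.10)(-0.20) − (0.65)(-0.10) = 0.0850
  C_21 = −[(-0.30)(0.95) − (-0.05)(-0.20)] = 0.2950
  C_22 = (1.00)(0.95) − (-0.05)(-0.10) = 0.9450
  C_23 = −[(1.00)(-0.20) − (-0.30)(-0.10)] = 0.2300
  C_31 = (-0.30)(-0.15) − (-0.05)(0.65) = 0.0775
  C_32 = −[(1.00)(-0.15) − (-0.05)(-0.10)] = 0.1550
  C_33 = (1.00)(0.65) − (-0.30)(-0.10) = 0.6200
det(I−A) = Σ_j (I−A)_1j·C_1j = (1.00)(0.5875) + (-0.30)(0.1100) + (-0.05)(0.0850) = 0.55025
adj(I−A) = Cᵀ =
  [ 0.5875   0.2950   0.0775]
  [ 0.1100   0.9450   0.1550]
  [ 0.0850   0.2300   0.6200]
(I − A)⁻¹ = adj(I−A) / det(I−A) ≈
  [   1.0677     0.5361     0.1408]
  [   0.1999     1.7174     0.2817]
  [   0.1545     0.4180     1.1268]
The output multiplier for sector j is the column-j sum of the Leontief inverse (I − A)⁻¹ = adj(I−A) / det(I−A).
Column 1 of adj(I−A): (0.5875, 0.1100, 0.0850); det(I−A) = 0.55025.
m_1 = (0.5875 + 0.1100 + 0.0850) / 0.55025 = 0.7825 / 0.55025 ≈ 1.422.

m_1 = 1.422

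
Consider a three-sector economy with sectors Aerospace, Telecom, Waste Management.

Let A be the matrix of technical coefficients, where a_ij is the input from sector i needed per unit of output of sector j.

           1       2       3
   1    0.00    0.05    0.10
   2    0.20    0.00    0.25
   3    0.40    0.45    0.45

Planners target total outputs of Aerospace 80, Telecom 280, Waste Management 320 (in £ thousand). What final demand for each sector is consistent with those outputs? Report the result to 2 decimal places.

d_1 = 34.00, d_2 = 184.00, d_3 = 18.00

I − A =
  [   1.00    -0.05    -0.10]
  [  -0.20     1.00    -0.25]
  [  -0.40    -0.45     0.55]
d = (I − A) x:
  d_1 = (+1.00)·80 + (-0.05)·280 + (-0.10)·320 = 34.00
  d_2 = (-0.20)·80 + (+1.00)·280 + (-0.25)·320 = 184.00
  d_3 = (-0.40)·80 + (-0.45)·280 + (+0.55)·320 = 18.00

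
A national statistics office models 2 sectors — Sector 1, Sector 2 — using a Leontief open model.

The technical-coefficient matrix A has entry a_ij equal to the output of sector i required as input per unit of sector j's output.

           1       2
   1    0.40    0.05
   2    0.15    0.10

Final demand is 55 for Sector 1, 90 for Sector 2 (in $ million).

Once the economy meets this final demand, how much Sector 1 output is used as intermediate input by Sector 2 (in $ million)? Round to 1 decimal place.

z_12 = 5.8

I − A =
  [   0.60    -0.05]
  [  -0.15     0.90]
det(I−A) = (0.60)(0.90) − (-0.05)(-0.15) = 0.5325
adj(I−A) = [[0.90, 0.05], [0.15, 0.60]]
(I − A)⁻¹ = adj(I−A) / det(I−A) ≈
  [   1.6901     0.0939]
  [   0.2817     1.1268]
First solve x = (I − A)⁻¹ d = adj(I−A)·d / det(I−A); in particular x_2 = (0.15·55 + 0.60·90) / 0.5325 = 62.25 / 0.5325 ≈ 116.901.
Intermediate flow from 1 to 2: z_12 = a_12 · x_2 = 0.05 × 62.25 / 0.5325 = 3.1125 / 0.5325 ≈ 5.8.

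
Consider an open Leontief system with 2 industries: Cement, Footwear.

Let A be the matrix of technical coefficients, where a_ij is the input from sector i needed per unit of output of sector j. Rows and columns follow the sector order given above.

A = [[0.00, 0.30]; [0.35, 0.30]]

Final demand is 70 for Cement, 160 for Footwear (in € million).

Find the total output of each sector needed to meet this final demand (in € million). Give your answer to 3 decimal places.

x_C = 163.025, x_F = 310.084

I − A =
  [   1.00    -0.30]
  [  -0.35     0.70]
det(I−A) = (1.00)(0.70) − (-0.30)(-0.35) = 0.5950
adj(I−A) = [[0.70, 0.30], [0.35, 1.00]]
(I − A)⁻¹ = adj(I−A) / det(I−A) ≈
  [   1.1765     0.5042]
  [   0.5882     1.6807]
x = (I − A)⁻¹ d = adj(I−A)·d / det(I−A), with det(I−A) = 0.5950:
  x_C = (0.70·70 + 0.30·160) / 0.5950 = 97.00 / 0.5950 ≈ 163.025
  x_F = (0.35·70 + 1.00·160) / 0.5950 = 184.50 / 0.5950 ≈ 310.084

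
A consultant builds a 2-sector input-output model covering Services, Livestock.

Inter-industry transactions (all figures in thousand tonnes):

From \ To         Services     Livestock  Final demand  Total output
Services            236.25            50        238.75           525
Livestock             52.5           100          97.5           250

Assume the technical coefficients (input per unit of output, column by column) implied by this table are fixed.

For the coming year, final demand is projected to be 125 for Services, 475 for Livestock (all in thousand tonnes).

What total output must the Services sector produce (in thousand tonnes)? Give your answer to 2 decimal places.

Technical coefficients a_ij = z_ij / X_j:
  a_SS = 236.25/525 = 0.45, a_LS = 52.5/525 = 0.10
  a_SL = 50/250 = 0.20, a_LL = 100/250 = 0.40
I − A =
  [   0.55    -0.20]
  [  -0.10     0.60]
det(I−A) = (0.55)(0.60) − (-0.20)(-0.10) = 0.3100
adj(I−A) = [[0.60, 0.20], [0.10, 0.55]]
(I − A)⁻¹ = adj(I−A) / det(I−A) ≈
  [   1.9355     0.6452]
  [   0.3226     1.7742]
x = (I − A)⁻¹ d = adj(I−A)·d / det(I−A), with det(I−A) = 0.3100:
  x_S = (0.60·125 + 0.20·475) / 0.3100 = 170.00 / 0.3100 ≈ 548.39
  x_L = (0.10·125 + 0.55·475) / 0.3100 = 273.75 / 0.3100 ≈ 883.06

x_S = 548.39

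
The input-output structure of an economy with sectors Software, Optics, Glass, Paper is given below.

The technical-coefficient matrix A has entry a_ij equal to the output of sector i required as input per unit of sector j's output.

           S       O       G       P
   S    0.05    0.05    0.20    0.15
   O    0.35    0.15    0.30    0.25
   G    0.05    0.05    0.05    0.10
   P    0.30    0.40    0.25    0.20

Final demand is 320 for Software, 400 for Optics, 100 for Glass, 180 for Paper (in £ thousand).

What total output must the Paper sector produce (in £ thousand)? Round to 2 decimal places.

I − A =
  [   0.95    -0.05    -0.20    -0.15]
  [  -0.35     0.85    -0.30    -0.25]
  [  -0.05    -0.05     0.95    -0.10]
  [  -0.30    -0.40    -0.25     0.80]
Compute the cofactors C_ij = (−1)^(i+j)·(3×3 minor ij) of I−A; the adjugate is their transpose:
adj(I−A) = Cᵀ =
  [ 0.502625   0.111625   0.181000   0.151750]
  [ 0.352625   0.639625   0.358000   0.310750]
  [ 0.086250   0.080250   0.474000   0.100500]
  [ 0.391750   0.386750   0.395000   0.723500]
det(I−A) = Σ_j (I−A)_1j·C_1j = (0.95)(0.502625) + (-0.05)(0.352625) + (-0.20)(0.086250) + (-0.15)(0.391750) = 0.38385
(I − A)⁻¹ = adj(I−A) / det(I−A) ≈
  [   1.3094     0.2908     0.4715     0.3953]
  [   0.9187     1.6663     0.9327     0.8096]
  [   0.2247     0.2091     1.2349     0.2618]
  [   1.0206     1.0076     1.0290     1.8849]
x = (I − A)⁻¹ d = adj(I−A)·d / det(I−A), with det(I−A) = 0.38385:
  x_S = (0.502625·320 + 0.111625·400 + 0.181000·100 + 0.151750·180) / 0.38385 = 250.905 / 0.38385 ≈ 653.65
  x_O = (0.352625·320 + 0.639625·400 + 0.358000·100 + 0.310750·180) / 0.38385 = 460.425 / 0.38385 ≈ 1199.49
  x_G = (0.086250·320 + 0.080250·400 + 0.474000·100 + 0.100500·180) / 0.38385 = 125.19 / 0.38385 ≈ 326.14
  x_P = (0.391750·320 + 0.386750·400 + 0.395000·100 + 0.723500·180) / 0.38385 = 449.79 / 0.38385 ≈ 1171.79

x_P = 1171.79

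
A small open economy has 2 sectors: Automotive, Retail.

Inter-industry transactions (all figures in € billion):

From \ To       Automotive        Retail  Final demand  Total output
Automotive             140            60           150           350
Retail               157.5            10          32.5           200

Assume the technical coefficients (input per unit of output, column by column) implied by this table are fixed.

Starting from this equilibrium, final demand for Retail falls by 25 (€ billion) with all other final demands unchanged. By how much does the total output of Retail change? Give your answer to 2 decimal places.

Technical coefficients a_ij = z_ij / X_j:
  a_AA = 140/350 = 0.40, a_RA = 157.5/350 = 0.45
  a_AR = 60/200 = 0.30, a_RR = 10/200 = 0.05
I − A =
  [   0.60    -0.30]
  [  -0.45     0.95]
det(I−A) = (0.60)(0.95) − (-0.30)(-0.45) = 0.4350
adj(I−A) = [[0.95, 0.30], [0.45, 0.60]]
(I − A)⁻¹ = adj(I−A) / det(I−A) ≈
  [   2.1839     0.6897]
  [   1.0345     1.3793]
Δx = (I − A)⁻¹ Δd with Δd having -25 in the Retail component and 0 elsewhere.
So Δx_R = L_RR · (-25), where L_RR = adj(I−A)_RR / det(I−A) = 0.60 / 0.4350.
Δx_R = 0.60 × (-25) / 0.4350 = -15.00 / 0.4350 ≈ -34.48.

Δx_R = -34.48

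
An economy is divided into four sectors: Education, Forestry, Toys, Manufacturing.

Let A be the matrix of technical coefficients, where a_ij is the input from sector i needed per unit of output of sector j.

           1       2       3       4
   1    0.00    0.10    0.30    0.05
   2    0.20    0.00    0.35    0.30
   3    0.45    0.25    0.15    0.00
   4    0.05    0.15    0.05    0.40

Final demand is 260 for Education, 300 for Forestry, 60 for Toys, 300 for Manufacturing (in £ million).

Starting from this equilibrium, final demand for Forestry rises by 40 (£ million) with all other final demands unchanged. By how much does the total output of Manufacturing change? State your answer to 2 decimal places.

I − A =
  [   1.00    -0.10    -0.30    -0.05]
  [  -0.20     1.00    -0.35    -0.30]
  [  -0.45    -0.25     0.85     0.00]
  [  -0.05    -0.15    -0.05     0.60]
Compute the cofactors C_ij = (−1)^(i+j)·(3×3 minor ij) of I−A; the adjugate is their transpose:
adj(I−A) = Cᵀ =
  [ 0.415500   0.103000   0.194125   0.086125]
  [ 0.216000   0.425750   0.265125   0.230875]
  [ 0.283500   0.179750   0.537500   0.113500]
  [ 0.112250   0.130000   0.127250   0.579750]
det(I−A) = Σ_j (I−A)_1j·C_1j = (1.00)(0.415500) + (-0.10)(0.216000) + (-0.30)(0.283500) + (-0.05)(0.112250) = 0.3032375
(I − A)⁻¹ = adj(I−A) / det(I−A) ≈
  [   1.3702     0.3397     0.6402     0.2840]
  [   0.7123     1.4040     0.8743     0.7614]
  [   0.9349     0.5928     1.7725     0.3743]
  [   0.3702     0.4287     0.4196     1.9119]
Δx = (I − A)⁻¹ Δd with Δd having +40 in the Forestry component and 0 elsewhere.
So Δx_4 = L_42 · (+40), where L_42 = adj(I−A)_42 / det(I−A) = 0.130000 / 0.3032375.
Δx_4 = 0.130000 × (+40) / 0.3032375 = 5.20 / 0.3032375 ≈ 17.15.

Δx_4 = 17.15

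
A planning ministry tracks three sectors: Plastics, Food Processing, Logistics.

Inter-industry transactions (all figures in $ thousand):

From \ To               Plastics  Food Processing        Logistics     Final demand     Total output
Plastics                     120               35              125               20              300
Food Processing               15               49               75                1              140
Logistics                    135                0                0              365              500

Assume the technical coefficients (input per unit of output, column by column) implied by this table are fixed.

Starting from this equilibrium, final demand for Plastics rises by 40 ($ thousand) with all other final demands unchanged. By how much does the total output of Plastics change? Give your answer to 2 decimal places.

Technical coefficients a_ij = z_ij / X_j:
  a_PP = 120/300 = 0.40, a_FP = 15/300 = 0.05, a_LP = 135/300 = 0.45
  a_PF = 35/140 = 0.25, a_FF = 49/140 = 0.35, a_LF = 0/140 = 0.00
  a_PL = 125/500 = 0.25, a_FL = 75/500 = 0.15, a_LL = 0/500 = 0.00
I − A =
  [   0.60    -0.25    -0.25]
  [  -0.05     0.65    -0.15]
  [  -0.45     0.00     1.00]
Cofactors of I−A, C_ij = (−1)^(i+j)·(minor ij) (rows/columns in the sector order above):
  C_11 = (0.65)(1.00) − (-0.15)(0.00) = 0.6500
  C_12 = −[(-0.05)(1.00) − (-0.15)(-0.45)] = 0.1175
  C_13 = (-0.05)(0.00) − (0.65)(-0.45) = 0.2925
  C_21 = −[(-0.25)(1.00) − (-0.25)(0.00)] = 0.2500
  C_22 = (0.60)(1.00) − (-0.25)(-0.45) = 0.4875
  C_23 = −[(0.60)(0.00) − (-0.25)(-0.45)] = 0.1125
  C_31 = (-0.25)(-0.15) − (-0.25)(0.65) = 0.2000
  C_32 = −[(0.60)(-0.15) − (-0.25)(-0.05)] = 0.1025
  C_33 = (0.60)(0.65) − (-0.25)(-0.05) = 0.3775
det(I−A) = Σ_j (I−A)_1j·C_1j = (0.60)(0.6500) + (-0.25)(0.1175) + (-0.25)(0.2925) = 0.2875
adj(I−A) = Cᵀ =
  [ 0.6500   0.2500   0.2000]
  [ 0.1175   0.4875   0.1025]
  [ 0.2925   0.1125   0.3775]
(I − A)⁻¹ = adj(I−A) / det(I−A) ≈
  [   2.2609     0.8696     0.6957]
  [   0.4087     1.6957     0.3565]
  [   1.0174     0.3913     1.3130]
Δx = (I − A)⁻¹ Δd with Δd having +40 in the Plastics component and 0 elsewhere.
So Δx_P = L_PP · (+40), where L_PP = adj(I−A)_PP / det(I−A) = 0.6500 / 0.2875.
Δx_P = 0.6500 × (+40) / 0.2875 = 26.00 / 0.2875 ≈ 90.43.

Δx_P = 90.43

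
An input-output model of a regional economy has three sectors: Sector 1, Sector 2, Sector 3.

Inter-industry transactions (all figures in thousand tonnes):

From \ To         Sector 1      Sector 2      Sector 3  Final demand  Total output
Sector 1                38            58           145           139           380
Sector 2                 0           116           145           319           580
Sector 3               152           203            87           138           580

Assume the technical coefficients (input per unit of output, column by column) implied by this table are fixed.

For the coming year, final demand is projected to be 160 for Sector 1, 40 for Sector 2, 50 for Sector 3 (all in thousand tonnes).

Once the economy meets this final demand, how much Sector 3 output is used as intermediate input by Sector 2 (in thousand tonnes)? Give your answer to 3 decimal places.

Technical coefficients a_ij = z_ij / X_j:
  a_11 = 38/380 = 0.10, a_21 = 0/380 = 0.00, a_31 = 152/380 = 0.40
  a_12 = 58/580 = 0.10, a_22 = 116/580 = 0.20, a_32 = 203/580 = 0.35
  a_13 = 145/580 = 0.25, a_23 = 145/580 = 0.25, a_33 = 87/580 = 0.15
I − A =
  [   0.90    -0.10    -0.25]
  [   0.00     0.80    -0.25]
  [  -0.40    -0.35     0.85]
Cofactors of I−A, C_ij = (−1)^(i+j)·(minor ij) (rows/columns in the sector order above):
  C_11 = (0.80)(0.85) − (-0.25)(-0.35) = 0.5925
  C_12 = −[(0.00)(0.85) − (-0.25)(-0.40)] = 0.1000
  C_13 = (0.00)(-0.35) − (0.80)(-0.40) = 0.3200
  C_21 = −[(-0.10)(0.85) − (-0.25)(-0.35)] = 0.1725
  C_22 = (0.90)(0.85) − (-0.25)(-0.40) = 0.6650
  C_23 = −[(0.90)(-0.35) − (-0.10)(-0.40)] = 0.3550
  C_31 = (-0.10)(-0.25) − (-0.25)(0.80) = 0.2250
  C_32 = −[(0.90)(-0.25) − (-0.25)(0.00)] = 0.2250
  C_33 = (0.90)(0.80) − (-0.10)(0.00) = 0.7200
det(I−A) = Σ_j (I−A)_1j·C_1j = (0.90)(0.5925) + (-0.10)(0.1000) + (-0.25)(0.3200) = 0.44325
adj(I−A) = Cᵀ =
  [ 0.5925   0.1725   0.2250]
  [ 0.1000   0.6650   0.2250]
  [ 0.3200   0.3550   0.7200]
(I − A)⁻¹ = adj(I−A) / det(I−A) ≈
  [   1.3367     0.3892     0.5076]
  [   0.2256     1.5003     0.5076]
  [   0.7219     0.8009     1.6244]
First solve x = (I − A)⁻¹ d = adj(I−A)·d / det(I−A); in particular x_2 = (0.1000·160 + 0.6650·40 + 0.2250·50) / 0.44325 = 53.85 / 0.44325 ≈ 121.48900.
Intermediate flow from 3 to 2: z_32 = a_32 · x_2 = 0.35 × 53.85 / 0.44325 = 18.8475 / 0.44325 ≈ 42.521.

z_32 = 42.521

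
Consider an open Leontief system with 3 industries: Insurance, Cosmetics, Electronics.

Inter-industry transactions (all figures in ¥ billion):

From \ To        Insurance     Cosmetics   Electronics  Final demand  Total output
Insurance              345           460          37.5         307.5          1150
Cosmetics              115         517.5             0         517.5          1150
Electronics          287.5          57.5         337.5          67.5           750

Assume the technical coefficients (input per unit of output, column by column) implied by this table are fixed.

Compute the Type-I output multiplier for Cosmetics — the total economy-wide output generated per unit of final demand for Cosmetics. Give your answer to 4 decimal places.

m_C = 3.9973

Technical coefficients a_ij = z_ij / X_j:
  a_II = 345/1150 = 0.30, a_CI = 115/1150 = 0.10, a_EI = 287.5/1150 = 0.25
  a_IC = 460/1150 = 0.40, a_CC = 517.5/1150 = 0.45, a_EC = 57.5/1150 = 0.05
  a_IE = 37.5/750 = 0.05, a_CE = 0/750 = 0.00, a_EE = 337.5/750 = 0.45
I − A =
  [   0.70    -0.40    -0.05]
  [  -0.10     0.55     0.00]
  [  -0.25    -0.05     0.55]
Cofactors of I−A, C_ij = (−1)^(i+j)·(minor ij) (rows/columns in the sector order above):
  C_11 = (0.55)(0.55) − (0.00)(-0.05) = 0.3025
  C_12 = −[(-0.10)(0.55) − (0.00)(-0.25)] = 0.0550
  C_13 = (-0.10)(-0.05) − (0.55)(-0.25) = 0.1425
  C_21 = −[(-0.40)(0.55) − (-0.05)(-0.05)] = 0.2225
  C_22 = (0.70)(0.55) − (-0.05)(-0.25) = 0.3725
  C_23 = −[(0.70)(-0.05) − (-0.40)(-0.25)] = 0.1350
  C_31 = (-0.40)(0.00) − (-0.05)(0.55) = 0.0275
  C_32 = −[(0.70)(0.00) − (-0.05)(-0.10)] = 0.0050
  C_33 = (0.70)(0.55) − (-0.40)(-0.10) = 0.3450
det(I−A) = Σ_j (I−A)_1j·C_1j = (0.70)(0.3025) + (-0.40)(0.0550) + (-0.05)(0.1425) = 0.182625
adj(I−A) = Cᵀ =
  [ 0.3025   0.2225   0.0275]
  [ 0.0550   0.3725   0.0050]
  [ 0.1425   0.1350   0.3450]
(I − A)⁻¹ = adj(I−A) / det(I−A) ≈
  [   1.65640     1.21834     0.15058]
  [   0.30116     2.03970     0.02738]
  [   0.78029     0.73922     1.88912]
The output multiplier for sector j is the column-j sum of the Leontief inverse (I − A)⁻¹ = adj(I−A) / det(I−A).
Column C of adj(I−A): (0.2225, 0.3725, 0.1350); det(I−A) = 0.182625.
m_C = (0.2225 + 0.3725 + 0.1350) / 0.182625 = 0.73 / 0.182625 ≈ 3.9973.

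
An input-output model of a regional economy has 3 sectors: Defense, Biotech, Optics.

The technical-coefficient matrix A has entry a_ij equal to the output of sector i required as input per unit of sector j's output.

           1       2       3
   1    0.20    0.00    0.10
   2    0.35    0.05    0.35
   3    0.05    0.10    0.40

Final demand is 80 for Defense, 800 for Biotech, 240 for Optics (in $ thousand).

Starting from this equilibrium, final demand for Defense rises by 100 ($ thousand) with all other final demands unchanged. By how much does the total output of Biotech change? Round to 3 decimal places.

Δx_2 = 54.199

I − A =
  [   0.80     0.00    -0.10]
  [  -0.35     0.95    -0.35]
  [  -0.05    -0.10     0.60]
Cofactors of I−A, C_ij = (−1)^(i+j)·(minor ij) (rows/columns in the sector order above):
  C_11 = (0.95)(0.60) − (-0.35)(-0.10) = 0.5350
  C_12 = −[(-0.35)(0.60) − (-0.35)(-0.05)] = 0.2275
  C_13 = (-0.35)(-0.10) − (0.95)(-0.05) = 0.0825
  C_21 = −[(0.00)(0.60) − (-0.10)(-0.10)] = 0.0100
  C_22 = (0.80)(0.60) − (-0.10)(-0.05) = 0.4750
  C_23 = −[(0.80)(-0.10) − (0.00)(-0.05)] = 0.0800
  C_31 = (0.00)(-0.35) − (-0.10)(0.95) = 0.0950
  C_32 = −[(0.80)(-0.35) − (-0.10)(-0.35)] = 0.3150
  C_33 = (0.80)(0.95) − (0.00)(-0.35) = 0.7600
det(I−A) = Σ_j (I−A)_1j·C_1j = (0.80)(0.5350) + (0.00)(0.2275) + (-0.10)(0.0825) = 0.41975
adj(I−A) = Cᵀ =
  [ 0.5350   0.0100   0.0950]
  [ 0.2275   0.4750   0.3150]
  [ 0.0825   0.0800   0.7600]
(I − A)⁻¹ = adj(I−A) / det(I−A) ≈
  [   1.2746     0.0238     0.2263]
  [   0.5420     1.1316     0.7504]
  [   0.1965     0.1906     1.8106]
Δx = (I − A)⁻¹ Δd with Δd having +100 in the Defense component and 0 elsewhere.
So Δx_2 = L_21 · (+100), where L_21 = adj(I−A)_21 / det(I−A) = 0.2275 / 0.41975.
Δx_2 = 0.2275 × (+100) / 0.41975 = 22.75 / 0.41975 ≈ 54.199.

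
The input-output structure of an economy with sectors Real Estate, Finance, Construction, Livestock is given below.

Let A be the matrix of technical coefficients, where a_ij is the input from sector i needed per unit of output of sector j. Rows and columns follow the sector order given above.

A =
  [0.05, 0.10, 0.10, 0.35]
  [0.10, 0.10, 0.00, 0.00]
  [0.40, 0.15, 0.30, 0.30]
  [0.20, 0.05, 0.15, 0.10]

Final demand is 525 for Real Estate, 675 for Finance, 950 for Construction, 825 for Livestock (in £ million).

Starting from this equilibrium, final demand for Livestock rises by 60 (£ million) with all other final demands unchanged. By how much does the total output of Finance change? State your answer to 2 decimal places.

Δx_F = 4.23

I − A =
  [   0.95    -0.10    -0.10    -0.35]
  [  -0.10     0.90     0.00     0.00]
  [  -0.40    -0.15     0.70    -0.30]
  [  -0.20    -0.05    -0.15     0.90]
Compute the cofactors C_ij = (−1)^(i+j)·(3×3 minor ij) of I−A; the adjugate is their transpose:
adj(I−A) = Cᵀ =
  [ 0.526500   0.093625   0.128250   0.247500]
  [ 0.058500   0.443750   0.014250   0.027500]
  [ 0.393000   0.181000   0.695750   0.384750]
  [ 0.185750   0.075625   0.145250   0.554000]
det(I−A) = Σ_j (I−A)_1j·C_1j = (0.95)(0.526500) + (-0.10)(0.058500) + (-0.10)(0.393000) + (-0.35)(0.185750) = 0.3900125
(I − A)⁻¹ = adj(I−A) / det(I−A) ≈
  [   1.3500     0.2401     0.3288     0.6346]
  [   0.1500     1.1378     0.0365     0.0705]
  [   1.0077     0.4641     1.7839     0.9865]
  [   0.4763     0.1939     0.3724     1.4205]
Δx = (I − A)⁻¹ Δd with Δd having +60 in the Livestock component and 0 elsewhere.
So Δx_F = L_FL · (+60), where L_FL = adj(I−A)_FL / det(I−A) = 0.027500 / 0.3900125.
Δx_F = 0.027500 × (+60) / 0.3900125 = 1.65 / 0.3900125 ≈ 4.23.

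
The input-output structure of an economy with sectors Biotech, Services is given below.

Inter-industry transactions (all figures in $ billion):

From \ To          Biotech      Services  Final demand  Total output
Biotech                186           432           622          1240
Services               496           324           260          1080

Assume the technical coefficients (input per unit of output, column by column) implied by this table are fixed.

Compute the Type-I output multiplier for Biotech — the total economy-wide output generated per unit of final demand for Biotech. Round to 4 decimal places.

Technical coefficients a_ij = z_ij / X_j:
  a_11 = 186/1240 = 0.15, a_21 = 496/1240 = 0.40
  a_12 = 432/1080 = 0.40, a_22 = 324/1080 = 0.30
I − A =
  [   0.85    -0.40]
  [  -0.40     0.70]
det(I−A) = (0.85)(0.70) − (-0.40)(-0.40) = 0.4350
adj(I−A) = [[0.70, 0.40], [0.40, 0.85]]
(I − A)⁻¹ = adj(I−A) / det(I−A) ≈
  [   1.60920     0.91954]
  [   0.91954     1.95402]
The output multiplier for sector j is the column-j sum of the Leontief inverse (I − A)⁻¹ = adj(I−A) / det(I−A).
Column 1 of adj(I−A): (0.70, 0.40); det(I−A) = 0.4350.
m_1 = (0.70 + 0.40) / 0.4350 = 1.10 / 0.4350 ≈ 2.5287.

m_1 = 2.5287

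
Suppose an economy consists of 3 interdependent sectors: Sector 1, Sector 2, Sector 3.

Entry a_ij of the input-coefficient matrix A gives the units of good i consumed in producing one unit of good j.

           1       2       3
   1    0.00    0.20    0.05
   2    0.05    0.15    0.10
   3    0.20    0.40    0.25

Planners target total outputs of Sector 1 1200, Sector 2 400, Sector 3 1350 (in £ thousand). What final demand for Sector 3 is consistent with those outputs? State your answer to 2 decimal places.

d_3 = 612.50

I − A =
  [   1.00    -0.20    -0.05]
  [  -0.05     0.85    -0.10]
  [  -0.20    -0.40     0.75]
d = (I − A) x:
  d_1 = (+1.00)·1200 + (-0.20)·400 + (-0.05)·1350 = 1052.50
  d_2 = (-0.05)·1200 + (+0.85)·400 + (-0.10)·1350 = 145.00
  d_3 = (-0.20)·1200 + (-0.40)·400 + (+0.75)·1350 = 612.50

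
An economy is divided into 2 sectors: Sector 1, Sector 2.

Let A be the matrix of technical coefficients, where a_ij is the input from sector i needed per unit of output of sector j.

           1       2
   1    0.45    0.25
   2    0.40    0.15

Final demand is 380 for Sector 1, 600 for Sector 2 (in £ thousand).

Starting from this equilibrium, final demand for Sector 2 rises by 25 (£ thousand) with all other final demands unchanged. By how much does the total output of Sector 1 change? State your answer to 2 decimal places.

Δx_1 = 17.01

I − A =
  [   0.55    -0.25]
  [  -0.40     0.85]
det(I−A) = (0.55)(0.85) − (-0.25)(-0.40) = 0.3675
adj(I−A) = [[0.85, 0.25], [0.40, 0.55]]
(I − A)⁻¹ = adj(I−A) / det(I−A) ≈
  [   2.3129     0.6803]
  [   1.0884     1.4966]
Δx = (I − A)⁻¹ Δd with Δd having +25 in the Sector 2 component and 0 elsewhere.
So Δx_1 = L_12 · (+25), where L_12 = adj(I−A)_12 / det(I−A) = 0.25 / 0.3675.
Δx_1 = 0.25 × (+25) / 0.3675 = 6.25 / 0.3675 ≈ 17.01.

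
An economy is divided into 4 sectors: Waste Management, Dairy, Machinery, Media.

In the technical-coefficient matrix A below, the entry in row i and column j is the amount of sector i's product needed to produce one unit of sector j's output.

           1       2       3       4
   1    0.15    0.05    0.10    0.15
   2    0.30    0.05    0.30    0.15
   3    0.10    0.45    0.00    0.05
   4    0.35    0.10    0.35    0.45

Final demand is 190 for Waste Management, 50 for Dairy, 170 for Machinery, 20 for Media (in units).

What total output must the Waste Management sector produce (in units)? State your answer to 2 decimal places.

I − A =
  [   0.85    -0.05    -0.10    -0.15]
  [  -0.30     0.95    -0.30    -0.15]
  [  -0.10    -0.45     1.00    -0.05]
  [  -0.35    -0.10    -0.35     0.55]
Compute the cofactors C_ij = (−1)^(i+j)·(3×3 minor ij) of I−A; the adjugate is their transpose:
adj(I−A) = Cᵀ =
  [ 0.391500   0.090500   0.116000   0.142000]
  [ 0.239250   0.387625   0.206625   0.189750]
  [ 0.166750   0.196125   0.366125   0.132250]
  [ 0.398750   0.252875   0.344375   0.653250]
det(I−A) = Σ_j (I−A)_1j·C_1j = (0.85)(0.391500) + (-0.05)(0.239250) + (-0.10)(0.166750) + (-0.15)(0.398750) = 0.244325
(I − A)⁻¹ = adj(I−A) / det(I−A) ≈
  [   1.6024     0.3704     0.4748     0.5812]
  [   0.9792     1.5865     0.8457     0.7766]
  [   0.6825     0.8027     1.4985     0.5413]
  [   1.6320     1.0350     1.4095     2.6737]
x = (I − A)⁻¹ d = adj(I−A)·d / det(I−A), with det(I−A) = 0.244325:
  x_1 = (0.391500·190 + 0.090500·50 + 0.116000·170 + 0.142000·20) / 0.244325 = 101.47 / 0.244325 ≈ 415.31
  x_2 = (0.239250·190 + 0.387625·50 + 0.206625·170 + 0.189750·20) / 0.244325 = 103.76 / 0.244325 ≈ 424.68
  x_3 = (0.166750·190 + 0.196125·50 + 0.366125·170 + 0.132250·20) / 0.244325 = 106.375 / 0.244325 ≈ 435.38
  x_4 = (0.398750·190 + 0.252875·50 + 0.344375·170 + 0.653250·20) / 0.244325 = 160.015 / 0.244325 ≈ 654.93

x_1 = 415.31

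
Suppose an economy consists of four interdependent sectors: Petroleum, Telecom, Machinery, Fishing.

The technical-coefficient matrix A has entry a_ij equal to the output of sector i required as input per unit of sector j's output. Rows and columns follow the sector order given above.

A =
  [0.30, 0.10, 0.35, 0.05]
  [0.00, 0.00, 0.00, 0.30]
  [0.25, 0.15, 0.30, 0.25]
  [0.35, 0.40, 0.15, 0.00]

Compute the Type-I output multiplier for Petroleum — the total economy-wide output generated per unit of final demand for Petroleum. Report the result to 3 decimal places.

I − A =
  [   0.70    -0.10    -0.35    -0.05]
  [   0.00     1.00     0.00    -0.30]
  [  -0.25    -0.15     0.70    -0.25]
  [  -0.35    -0.40    -0.15     1.00]
Compute the cofactors C_ij = (−1)^(i+j)·(3×3 minor ij) of I−A; the adjugate is their transpose:
adj(I−A) = Cᵀ =
  [ 0.571750   0.168875   0.320000   0.159250]
  [ 0.084750   0.331500   0.068250   0.120750]
  [ 0.323250   0.211125   0.588000   0.226500]
  [ 0.282500   0.223375   0.227500   0.402500]
det(I−A) = Σ_j (I−A)_1j·C_1j = (0.70)(0.571750) + (-0.10)(0.084750) + (-0.35)(0.323250) + (-0.05)(0.282500) = 0.2644875
(I − A)⁻¹ = adj(I−A) / det(I−A) ≈
  [   2.1617     0.6385     1.2099     0.6021]
  [   0.3204     1.2534     0.2580     0.4565]
  [   1.2222     0.7982     2.2232     0.8564]
  [   1.0681     0.8446     0.8602     1.5218]
The output multiplier for sector j is the column-j sum of the Leontief inverse (I − A)⁻¹ = adj(I−A) / det(I−A).
Column 1 of adj(I−A): (0.571750, 0.084750, 0.323250, 0.282500); det(I−A) = 0.2644875.
m_1 = (0.571750 + 0.084750 + 0.323250 + 0.282500) / 0.2644875 = 1.26225 / 0.2644875 ≈ 4.772.

m_1 = 4.772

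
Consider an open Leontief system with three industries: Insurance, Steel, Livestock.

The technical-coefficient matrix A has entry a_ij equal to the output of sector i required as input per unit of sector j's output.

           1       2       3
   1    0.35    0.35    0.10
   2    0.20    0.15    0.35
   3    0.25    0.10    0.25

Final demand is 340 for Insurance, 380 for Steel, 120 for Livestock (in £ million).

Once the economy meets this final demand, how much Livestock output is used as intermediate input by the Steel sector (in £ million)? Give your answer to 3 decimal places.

I − A =
  [   0.65    -0.35    -0.10]
  [  -0.20     0.85    -0.35]
  [  -0.25    -0.10     0.75]
Cofactors of I−A, C_ij = (−1)^(i+j)·(minor ij) (rows/columns in the sector order above):
  C_11 = (0.85)(0.75) − (-0.35)(-0.10) = 0.6025
  C_12 = −[(-0.20)(0.75) − (-0.35)(-0.25)] = 0.2375
  C_13 = (-0.20)(-0.10) − (0.85)(-0.25) = 0.2325
  C_21 = −[(-0.35)(0.75) − (-0.10)(-0.10)] = 0.2725
  C_22 = (0.65)(0.75) − (-0.10)(-0.25) = 0.4625
  C_23 = −[(0.65)(-0.10) − (-0.35)(-0.25)] = 0.1525
  C_31 = (-0.35)(-0.35) − (-0.10)(0.85) = 0.2075
  C_32 = −[(0.65)(-0.35) − (-0.10)(-0.20)] = 0.2475
  C_33 = (0.65)(0.85) − (-0.35)(-0.20) = 0.4825
det(I−A) = Σ_j (I−A)_1j·C_1j = (0.65)(0.6025) + (-0.35)(0.2375) + (-0.10)(0.2325) = 0.28525
adj(I−A) = Cᵀ =
  [ 0.6025   0.2725   0.2075]
  [ 0.2375   0.4625   0.2475]
  [ 0.2325   0.1525   0.4825]
(I − A)⁻¹ = adj(I−A) / det(I−A) ≈
  [   2.1122     0.9553     0.7274]
  [   0.8326     1.6214     0.8677]
  [   0.8151     0.5346     1.6915]
First solve x = (I − A)⁻¹ d = adj(I−A)·d / det(I−A); in particular x_2 = (0.2375·340 + 0.4625·380 + 0.2475·120) / 0.28525 = 286.20 / 0.28525 ≈ 1003.33041.
Intermediate flow from 3 to 2: z_32 = a_32 · x_2 = 0.10 × 286.20 / 0.28525 = 28.62 / 0.28525 ≈ 100.333.

z_32 = 100.333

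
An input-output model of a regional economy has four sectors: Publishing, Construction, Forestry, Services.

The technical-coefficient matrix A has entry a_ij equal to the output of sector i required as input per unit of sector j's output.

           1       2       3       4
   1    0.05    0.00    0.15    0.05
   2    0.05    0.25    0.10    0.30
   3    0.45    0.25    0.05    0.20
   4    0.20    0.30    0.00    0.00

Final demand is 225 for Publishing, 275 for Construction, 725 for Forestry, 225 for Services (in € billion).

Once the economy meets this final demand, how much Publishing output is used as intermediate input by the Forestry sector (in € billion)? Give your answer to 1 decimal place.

z_13 = 197.3

I − A =
  [   0.95     0.00    -0.15    -0.05]
  [  -0.05     0.75    -0.10    -0.30]
  [  -0.45    -0.25     0.95    -0.20]
  [  -0.20    -0.30     0.00     1.00]
Compute the cofactors C_ij = (−1)^(i+j)·(3×3 minor ij) of I−A; the adjugate is their transpose:
adj(I−A) = Cᵀ =
  [ 0.596000   0.060750   0.100500   0.068125]
  [ 0.153500   0.819500   0.110500   0.275625]
  [ 0.357500   0.298750   0.618750   0.231250]
  [ 0.165250   0.258000   0.053250   0.600625]
det(I−A) = Σ_j (I−A)_1j·C_1j = (0.95)(0.596000) + (0.00)(0.153500) + (-0.15)(0.357500) + (-0.05)(0.165250) = 0.5043125
(I − A)⁻¹ = adj(I−A) / det(I−A) ≈
  [   1.1818     0.1205     0.1993     0.1351]
  [   0.3044     1.6250     0.2191     0.5465]
  [   0.7089     0.5924     1.2269     0.4585]
  [   0.3277     0.5116     0.1056     1.1910]
First solve x = (I − A)⁻¹ d = adj(I−A)·d / det(I−A); in particular x_3 = (0.357500·225 + 0.298750·275 + 0.618750·725 + 0.231250·225) / 0.5043125 = 663.21875 / 0.5043125 ≈ 1315.095.
Intermediate flow from 1 to 3: z_13 = a_13 · x_3 = 0.15 × 663.21875 / 0.5043125 = 99.4828125 / 0.5043125 ≈ 197.3.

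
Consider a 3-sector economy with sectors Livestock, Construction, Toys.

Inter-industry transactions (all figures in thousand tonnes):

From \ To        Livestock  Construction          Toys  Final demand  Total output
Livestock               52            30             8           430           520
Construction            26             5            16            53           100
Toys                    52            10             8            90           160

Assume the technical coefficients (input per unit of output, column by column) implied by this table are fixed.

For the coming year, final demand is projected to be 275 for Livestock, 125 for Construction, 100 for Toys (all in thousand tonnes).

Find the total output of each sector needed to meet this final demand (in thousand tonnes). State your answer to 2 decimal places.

x_1 = 370.60, x_2 = 168.13, x_3 = 161.97

Technical coefficients a_ij = z_ij / X_j:
  a_11 = 52/520 = 0.10, a_21 = 26/520 = 0.05, a_31 = 52/520 = 0.10
  a_12 = 30/100 = 0.30, a_22 = 5/100 = 0.05, a_32 = 10/100 = 0.10
  a_13 = 8/160 = 0.05, a_23 = 16/160 = 0.10, a_33 = 8/160 = 0.05
I − A =
  [   0.90    -0.30    -0.05]
  [  -0.05     0.95    -0.10]
  [  -0.10    -0.10     0.95]
Cofactors of I−A, C_ij = (−1)^(i+j)·(minor ij) (rows/columns in the sector order above):
  C_11 = (0.95)(0.95) − (-0.10)(-0.10) = 0.8925
  C_12 = −[(-0.05)(0.95) − (-0.10)(-0.10)] = 0.0575
  C_13 = (-0.05)(-0.10) − (0.95)(-0.10) = 0.1000
  C_21 = −[(-0.30)(0.95) − (-0.05)(-0.10)] = 0.2900
  C_22 = (0.90)(0.95) − (-0.05)(-0.10) = 0.8500
  C_23 = −[(0.90)(-0.10) − (-0.30)(-0.10)] = 0.1200
  C_31 = (-0.30)(-0.10) − (-0.05)(0.95) = 0.0775
  C_32 = −[(0.90)(-0.10) − (-0.05)(-0.05)] = 0.0925
  C_33 = (0.90)(0.95) − (-0.30)(-0.05) = 0.8400
det(I−A) = Σ_j (I−A)_1j·C_1j = (0.90)(0.8925) + (-0.30)(0.0575) + (-0.05)(0.1000) = 0.7810
adj(I−A) = Cᵀ =
  [ 0.8925   0.2900   0.0775]
  [ 0.0575   0.8500   0.0925]
  [ 0.1000   0.1200   0.8400]
(I − A)⁻¹ = adj(I−A) / det(I−A) ≈
  [   1.1428     0.3713     0.0992]
  [   0.0736     1.0883     0.1184]
  [   0.1280     0.1536     1.0755]
x = (I − A)⁻¹ d = adj(I−A)·d / det(I−A), with det(I−A) = 0.7810:
  x_1 = (0.8925·275 + 0.2900·125 + 0.0775·100) / 0.7810 = 289.4375 / 0.7810 ≈ 370.60
  x_2 = (0.0575·275 + 0.8500·125 + 0.0925·100) / 0.7810 = 131.3125 / 0.7810 ≈ 168.13
  x_3 = (0.1000·275 + 0.1200·125 + 0.8400·100) / 0.7810 = 126.50 / 0.7810 ≈ 161.97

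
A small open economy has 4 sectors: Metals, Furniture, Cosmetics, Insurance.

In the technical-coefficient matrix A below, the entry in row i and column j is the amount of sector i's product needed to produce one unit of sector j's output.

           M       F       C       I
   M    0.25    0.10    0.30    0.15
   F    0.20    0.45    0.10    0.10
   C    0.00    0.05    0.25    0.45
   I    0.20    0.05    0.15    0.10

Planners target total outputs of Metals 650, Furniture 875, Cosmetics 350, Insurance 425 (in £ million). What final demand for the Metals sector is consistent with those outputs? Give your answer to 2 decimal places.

d_M = 231.25

I − A =
  [   0.75    -0.10    -0.30    -0.15]
  [  -0.20     0.55    -0.10    -0.10]
  [   0.00    -0.05     0.75    -0.45]
  [  -0.20    -0.05    -0.15     0.90]
d = (I − A) x:
  d_M = (+0.75)·650 + (-0.10)·875 + (-0.30)·350 + (-0.15)·425 = 231.25
  d_F = (-0.20)·650 + (+0.55)·875 + (-0.10)·350 + (-0.10)·425 = 273.75
  d_C = (+0.00)·650 + (-0.05)·875 + (+0.75)·350 + (-0.45)·425 = 27.50
  d_I = (-0.20)·650 + (-0.05)·875 + (-0.15)·350 + (+0.90)·425 = 156.25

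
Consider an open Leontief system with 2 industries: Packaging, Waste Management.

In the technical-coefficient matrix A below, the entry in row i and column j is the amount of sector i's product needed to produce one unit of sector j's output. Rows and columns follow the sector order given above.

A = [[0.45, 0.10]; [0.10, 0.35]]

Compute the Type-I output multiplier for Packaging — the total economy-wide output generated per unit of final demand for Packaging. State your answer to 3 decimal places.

I − A =
  [   0.55    -0.10]
  [  -0.10     0.65]
det(I−A) = (0.55)(0.65) − (-0.10)(-0.10) = 0.3475
adj(I−A) = [[0.65, 0.10], [0.10, 0.55]]
(I − A)⁻¹ = adj(I−A) / det(I−A) ≈
  [   1.8705     0.2878]
  [   0.2878     1.5827]
The output multiplier for sector j is the column-j sum of the Leontief inverse (I − A)⁻¹ = adj(I−A) / det(I−A).
Column P of adj(I−A): (0.65, 0.10); det(I−A) = 0.3475.
m_P = (0.65 + 0.10) / 0.3475 = 0.75 / 0.3475 ≈ 2.158.

m_P = 2.158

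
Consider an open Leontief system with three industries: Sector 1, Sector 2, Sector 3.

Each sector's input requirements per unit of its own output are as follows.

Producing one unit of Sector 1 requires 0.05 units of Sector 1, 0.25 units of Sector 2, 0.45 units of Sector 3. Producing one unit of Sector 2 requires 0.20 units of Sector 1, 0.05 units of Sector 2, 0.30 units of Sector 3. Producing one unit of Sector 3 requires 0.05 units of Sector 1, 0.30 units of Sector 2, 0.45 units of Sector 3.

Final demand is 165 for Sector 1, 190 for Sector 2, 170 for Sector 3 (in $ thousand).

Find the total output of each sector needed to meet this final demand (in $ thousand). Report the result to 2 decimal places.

x_1 = 342.30, x_2 = 575.21, x_3 = 902.91

I − A =
  [   0.95    -0.20    -0.05]
  [  -0.25     0.95    -0.30]
  [  -0.45    -0.30     0.55]
Cofactors of I−A, C_ij = (−1)^(i+j)·(minor ij) (rows/columns in the sector order above):
  C_11 = (0.95)(0.55) − (-0.30)(-0.30) = 0.4325
  C_12 = −[(-0.25)(0.55) − (-0.30)(-0.45)] = 0.2725
  C_13 = (-0.25)(-0.30) − (0.95)(-0.45) = 0.5025
  C_21 = −[(-0.20)(0.55) − (-0.05)(-0.30)] = 0.1250
  C_22 = (0.95)(0.55) − (-0.05)(-0.45) = 0.5000
  C_23 = −[(0.95)(-0.30) − (-0.20)(-0.45)] = 0.3750
  C_31 = (-0.20)(-0.30) − (-0.05)(0.95) = 0.1075
  C_32 = −[(0.95)(-0.30) − (-0.05)(-0.25)] = 0.2975
  C_33 = (0.95)(0.95) − (-0.20)(-0.25) = 0.8525
det(I−A) = Σ_j (I−A)_1j·C_1j = (0.95)(0.4325) + (-0.20)(0.2725) + (-0.05)(0.5025) = 0.33125
adj(I−A) = Cᵀ =
  [ 0.4325   0.1250   0.1075]
  [ 0.2725   0.5000   0.2975]
  [ 0.5025   0.3750   0.8525]
(I − A)⁻¹ = adj(I−A) / det(I−A) ≈
  [   1.3057     0.3774     0.3245]
  [   0.8226     1.5094     0.8981]
  [   1.5170     1.1321     2.5736]
x = (I − A)⁻¹ d = adj(I−A)·d / det(I−A), with det(I−A) = 0.33125:
  x_1 = (0.4325·165 + 0.1250·190 + 0.1075·170) / 0.33125 = 113.3875 / 0.33125 ≈ 342.30
  x_2 = (0.2725·165 + 0.5000·190 + 0.2975·170) / 0.33125 = 190.5375 / 0.33125 ≈ 575.21
  x_3 = (0.5025·165 + 0.3750·190 + 0.8525·170) / 0.33125 = 299.0875 / 0.33125 ≈ 902.91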